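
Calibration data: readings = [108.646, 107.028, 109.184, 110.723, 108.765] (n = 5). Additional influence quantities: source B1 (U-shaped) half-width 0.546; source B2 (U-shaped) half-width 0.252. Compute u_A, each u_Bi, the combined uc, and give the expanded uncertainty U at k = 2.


mean = (108.646 + 107.028 + 109.184 + 110.723 + 108.765) / 5 = 108.8692
s = sqrt(sum((x - mean)^2)/(n-1)) = 1.3215868
u_A = s / sqrt(n) = 1.3215868 / sqrt(5) = 0.59103158
u_B1 = 0.546 / sqrt(2) = 0.3860803
u_B2 = 0.252 / sqrt(2) = 0.17819091
uc = sqrt(0.59103158^2 + 0.3860803^2 + 0.17819091^2) = 0.72809912
U = k * uc = 2 * 0.72809912
U = 1.4562

1.4562


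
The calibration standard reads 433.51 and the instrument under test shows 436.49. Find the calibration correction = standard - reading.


Correction = standard - reading
= 433.51 - 436.49
= -2.9800

-2.9800


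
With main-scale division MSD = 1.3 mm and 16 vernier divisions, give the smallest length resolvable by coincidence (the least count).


LC = MSD / n_div
= 1.3 / 16
= 0.0813

0.0813


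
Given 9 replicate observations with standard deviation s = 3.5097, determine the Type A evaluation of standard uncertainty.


u_A = s / sqrt(n)
u_A = 3.5097 / sqrt(9)
u_A = 3.5097 / 3
u_A = 1.1699

1.1699


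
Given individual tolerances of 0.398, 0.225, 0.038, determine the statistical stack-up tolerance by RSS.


RSS = sqrt(0.398^2 + 0.225^2 + 0.038^2)
= sqrt(0.210473)
= 0.4588

0.4588


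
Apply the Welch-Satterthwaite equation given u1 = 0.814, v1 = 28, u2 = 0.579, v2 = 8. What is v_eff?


uc = sqrt(u1^2 + u2^2) = sqrt(0.814^2 + 0.579^2) = 0.99891791
v_eff = uc^4 / (u1^4/v1 + u2^4/v2)
= 0.99891791^4 / (0.814^4/28 + 0.579^4/8)
= 0.99567866 / 0.029728082
v_eff = 33.4929

33.4929


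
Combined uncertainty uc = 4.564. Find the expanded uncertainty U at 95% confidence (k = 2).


U = k * uc
U = 2 * 4.564
U = 9.1280

9.1280


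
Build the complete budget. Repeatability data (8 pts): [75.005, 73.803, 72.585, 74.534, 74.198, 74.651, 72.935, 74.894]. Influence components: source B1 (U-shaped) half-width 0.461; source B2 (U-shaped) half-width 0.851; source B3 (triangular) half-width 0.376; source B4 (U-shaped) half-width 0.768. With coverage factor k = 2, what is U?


mean = (75.005 + 73.803 + 72.585 + 74.534 + 74.198 + 74.651 + 72.935 + 74.894) / 8 = 74.075625
s = sqrt(sum((x - mean)^2)/(n-1)) = 0.90134248
u_A = s / sqrt(n) = 0.90134248 / sqrt(8) = 0.31867269
u_B1 = 0.461 / sqrt(2) = 0.32597623
u_B2 = 0.851 / sqrt(2) = 0.60174787
u_B3 = 0.376 / sqrt(6) = 0.15350136
u_B4 = 0.768 / sqrt(2) = 0.54305801
uc = sqrt(0.31867269^2 + 0.32597623^2 + 0.60174787^2 + 0.15350136^2 + 0.54305801^2) = 0.94254334
U = k * uc = 2 * 0.94254334
U = 1.8851

1.8851


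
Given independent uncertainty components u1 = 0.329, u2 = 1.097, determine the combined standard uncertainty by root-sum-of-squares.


uc = sqrt(0.329^2 + 1.097^2)
uc = sqrt(1.31165)
uc = 1.1453

1.1453


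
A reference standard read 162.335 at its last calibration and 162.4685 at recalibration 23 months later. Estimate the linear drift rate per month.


rate = (v2 - v1) / months
= (162.4685 - 162.335) / 23
= 0.1335 / 23
= 0.0058

0.0058


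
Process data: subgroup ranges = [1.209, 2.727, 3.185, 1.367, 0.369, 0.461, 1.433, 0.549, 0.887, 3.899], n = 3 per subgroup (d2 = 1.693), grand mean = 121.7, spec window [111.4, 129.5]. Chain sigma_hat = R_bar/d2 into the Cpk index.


R_bar = (1.209 + 2.727 + 3.185 + 1.367 + 0.369 + 0.461 + 1.433 + 0.549 + 0.887 + 3.899) / 10 = 1.6086
sigma = R_bar / d2 = 1.6086 / 1.693 = 0.95014767
Cp = (USL - LSL)/(6*sigma) = (129.5 - 111.4)/(6*0.95014767) = 3.1749
Cpu = (129.5 - 121.7)/(3*0.95014767) = 2.7364
Cpl = (121.7 - 111.4)/(3*0.95014767) = 3.6135
Cpk = min(Cpu, Cpl) = 2.7364

2.7364


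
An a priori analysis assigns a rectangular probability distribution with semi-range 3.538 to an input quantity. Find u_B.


u_B = half_width / sqrt(3)
u_B = 3.538 / 1.7320508
u_B = 2.0427

2.0427


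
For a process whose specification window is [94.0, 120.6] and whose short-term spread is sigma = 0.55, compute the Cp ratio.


Cp = (USL - LSL) / (6 * sigma)
= (120.6 - 94.0) / (6 * 0.55)
= 26.6000 / 3.3000
= 8.0606

8.0606


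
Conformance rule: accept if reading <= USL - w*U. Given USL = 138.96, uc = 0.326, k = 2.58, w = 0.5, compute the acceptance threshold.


U = k * uc = 2.58 * 0.326 = 0.84108
guard band g = w * U = 0.5 * 0.84108 = 0.42054
AL = USL - g = 138.96 - 0.42054
AL = 138.5395

138.5395


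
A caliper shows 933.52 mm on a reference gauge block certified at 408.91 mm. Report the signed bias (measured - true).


Systematic error = measured - true
= 933.52 - 408.91
= 524.6100

524.6100


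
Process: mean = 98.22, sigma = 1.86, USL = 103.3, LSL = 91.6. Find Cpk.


Cpu = (USL - mean) / (3*sigma) = (103.3 - 98.22) / (3*1.86) = 0.9104
Cpl = (mean - LSL) / (3*sigma) = (98.22 - 91.6) / (3*1.86) = 1.1864
Cpk = min(Cpu, Cpl) = 0.9104

0.9104


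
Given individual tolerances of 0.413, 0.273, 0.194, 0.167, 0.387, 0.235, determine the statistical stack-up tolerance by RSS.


RSS = sqrt(0.413^2 + 0.273^2 + 0.194^2 + 0.167^2 + 0.387^2 + 0.235^2)
= sqrt(0.515617)
= 0.7181

0.7181


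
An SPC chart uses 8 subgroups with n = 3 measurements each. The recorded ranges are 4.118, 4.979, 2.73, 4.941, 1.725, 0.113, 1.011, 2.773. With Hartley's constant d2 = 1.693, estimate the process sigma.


R_bar = (4.118 + 4.979 + 2.73 + 4.941 + 1.725 + 0.113 + 1.011 + 2.773) / 8
R_bar = 22.39 / 8 = 2.79875
sigma_hat = R_bar / d2 = 2.79875 / 1.693 = 1.6531

1.6531


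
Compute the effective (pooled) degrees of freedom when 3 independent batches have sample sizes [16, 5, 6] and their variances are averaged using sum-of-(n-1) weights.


nu = sum_i (n_i - 1)
nu = ((16 - 1) + (5 - 1) + (6 - 1))
nu = 15 + 4 + 5
nu = 24

24


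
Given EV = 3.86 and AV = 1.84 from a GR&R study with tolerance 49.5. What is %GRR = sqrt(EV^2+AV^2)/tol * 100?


GRR = sqrt(EV^2 + AV^2) = sqrt(3.86^2 + 1.84^2) = 4.2761197
%GRR = GRR / tol * 100 = 4.2761197 / 49.5 * 100
%GRR = 8.6386

8.6386


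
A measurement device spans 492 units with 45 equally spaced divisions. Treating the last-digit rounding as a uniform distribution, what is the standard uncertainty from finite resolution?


resolution = range / divisions
resolution = 492 / 45 = 10.933333
u_res = resolution / (2*sqrt(3))
u_res = 10.933333 / 3.4641016
u_res = 3.1562

3.1562


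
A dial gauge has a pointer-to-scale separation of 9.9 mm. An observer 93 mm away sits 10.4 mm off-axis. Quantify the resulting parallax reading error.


error = h * offset / d
= 9.9 * 10.4 / 93
= 1.1071

1.1071


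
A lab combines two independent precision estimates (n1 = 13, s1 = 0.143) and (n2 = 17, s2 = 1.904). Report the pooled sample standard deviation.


s_p = sqrt(((n1-1)*s1^2 + (n2-1)*s2^2) / (n1+n2-2))
numerator = (13-1)*0.143^2 + (17-1)*1.904^2 = 0.245388 + 58.003456 = 58.248844
denominator = 13 + 17 - 2 = 28
s_p^2 = 58.248844 / 28 = 2.0803159
s_p = sqrt(2.0803159) = 1.4423

1.4423


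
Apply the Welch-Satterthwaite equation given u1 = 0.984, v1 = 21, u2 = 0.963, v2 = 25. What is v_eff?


uc = sqrt(u1^2 + u2^2) = sqrt(0.984^2 + 0.963^2) = 1.376817
v_eff = uc^4 / (u1^4/v1 + u2^4/v2)
= 1.376817^4 / (0.984^4/21 + 0.963^4/25)
= 3.5933943 / 0.079044325
v_eff = 45.4605

45.4605


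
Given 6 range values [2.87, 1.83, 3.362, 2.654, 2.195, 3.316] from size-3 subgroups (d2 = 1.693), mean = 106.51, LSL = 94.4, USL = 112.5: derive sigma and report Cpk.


R_bar = (2.87 + 1.83 + 3.362 + 2.654 + 2.195 + 3.316) / 6 = 2.7045
sigma = R_bar / d2 = 2.7045 / 1.693 = 1.5974601
Cp = (USL - LSL)/(6*sigma) = (112.5 - 94.4)/(6*1.5974601) = 1.8884
Cpu = (112.5 - 106.51)/(3*1.5974601) = 1.2499
Cpl = (106.51 - 94.4)/(3*1.5974601) = 2.5269
Cpk = min(Cpu, Cpl) = 1.2499

1.2499


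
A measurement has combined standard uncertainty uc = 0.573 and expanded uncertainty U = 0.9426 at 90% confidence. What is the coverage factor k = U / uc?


k = U / uc
k = 0.9426 / 0.573
k = 1.645

1.645


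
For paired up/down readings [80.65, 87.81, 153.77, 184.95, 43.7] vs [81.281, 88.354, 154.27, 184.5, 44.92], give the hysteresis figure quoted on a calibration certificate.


|80.65 - 81.281| = 0.6310
|87.81 - 88.354| = 0.5440
|153.77 - 154.27| = 0.5000
|184.95 - 184.5| = 0.4500
|43.7 - 44.92| = 1.2200
hysteresis = max(diffs) = 1.2200

1.2200


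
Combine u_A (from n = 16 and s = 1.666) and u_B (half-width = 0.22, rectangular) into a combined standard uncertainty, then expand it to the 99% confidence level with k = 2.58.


u_A = s / sqrt(n) = 1.666 / sqrt(16) = 0.4165
u_B = half_width / sqrt(3) = 0.22 / sqrt(3) = 0.12701706
uc = sqrt(u_A^2 + u_B^2) = sqrt(0.4165^2 + 0.12701706^2) = 0.43543723
U = k * uc = 2.58 * 0.43543723
U = 1.1234

1.1234


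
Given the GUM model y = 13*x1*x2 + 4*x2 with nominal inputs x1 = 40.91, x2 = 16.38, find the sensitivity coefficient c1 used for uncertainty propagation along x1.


y = 13*x1*x2 + 4*x2
dy/dx1 = 13*x2
Evaluate at x2 = 16.38: c1 = 13 * 16.38
c1 = 212.9400

212.9400


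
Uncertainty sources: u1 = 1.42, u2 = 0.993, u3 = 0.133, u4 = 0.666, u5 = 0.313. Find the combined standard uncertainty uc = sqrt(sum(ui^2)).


uc = sqrt(1.42^2 + 0.993^2 + 0.133^2 + 0.666^2 + 0.313^2)
uc = sqrt(3.561663)
uc = 1.8872

1.8872


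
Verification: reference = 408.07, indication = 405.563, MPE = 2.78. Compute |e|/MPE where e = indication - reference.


e = indication - reference = 405.563 - 408.07 = -2.5070
|e| = 2.5070
ratio = |e| / MPE = 2.5070 / 2.78
ratio = 0.9018

0.9018


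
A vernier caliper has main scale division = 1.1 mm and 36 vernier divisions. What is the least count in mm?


LC = MSD / n_div
= 1.1 / 36
= 0.0306

0.0306


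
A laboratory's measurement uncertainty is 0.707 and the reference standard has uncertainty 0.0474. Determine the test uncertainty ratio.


TUR = u_lab / u_ref
= 0.707 / 0.0474
= 14.9156

14.9156


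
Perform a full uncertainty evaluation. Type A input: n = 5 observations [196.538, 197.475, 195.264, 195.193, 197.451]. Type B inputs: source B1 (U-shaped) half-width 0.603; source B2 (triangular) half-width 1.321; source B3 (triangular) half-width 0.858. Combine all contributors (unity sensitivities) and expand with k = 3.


mean = (196.538 + 197.475 + 195.264 + 195.193 + 197.451) / 5 = 196.3842
s = sqrt(sum((x - mean)^2)/(n-1)) = 1.1208665
u_A = s / sqrt(n) = 1.1208665 / sqrt(5) = 0.50126674
u_B1 = 0.603 / sqrt(2) = 0.42638539
u_B2 = 1.321 / sqrt(6) = 0.53929599
u_B3 = 0.858 / sqrt(6) = 0.35027703
uc = sqrt(0.50126674^2 + 0.42638539^2 + 0.53929599^2 + 0.35027703^2) = 0.9201125
U = k * uc = 3 * 0.9201125
U = 2.7603

2.7603


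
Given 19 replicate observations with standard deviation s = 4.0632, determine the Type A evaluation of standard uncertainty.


u_A = s / sqrt(n)
u_A = 4.0632 / sqrt(19)
u_A = 4.0632 / 4.3588989
u_A = 0.9322

0.9322


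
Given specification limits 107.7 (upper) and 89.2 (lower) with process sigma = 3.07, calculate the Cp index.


Cp = (USL - LSL) / (6 * sigma)
= (107.7 - 89.2) / (6 * 3.07)
= 18.5000 / 18.4200
= 1.0043

1.0043


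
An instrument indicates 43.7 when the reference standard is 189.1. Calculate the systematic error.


Systematic error = measured - true
= 43.7 - 189.1
= -145.4000

-145.4000


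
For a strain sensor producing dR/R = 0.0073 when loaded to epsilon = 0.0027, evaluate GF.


GF = (dR/R) / epsilon
= 0.0073 / 0.0027
= 2.7037

2.7037


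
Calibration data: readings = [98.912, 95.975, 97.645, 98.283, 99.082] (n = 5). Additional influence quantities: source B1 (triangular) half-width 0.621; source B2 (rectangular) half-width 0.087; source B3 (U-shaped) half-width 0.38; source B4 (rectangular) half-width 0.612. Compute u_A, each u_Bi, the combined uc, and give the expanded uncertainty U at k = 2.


mean = (98.912 + 95.975 + 97.645 + 98.283 + 99.082) / 5 = 97.9794
s = sqrt(sum((x - mean)^2)/(n-1)) = 1.2556955
u_A = s / sqrt(n) = 1.2556955 / sqrt(5) = 0.5615641
u_B1 = 0.621 / sqrt(6) = 0.25352219
u_B2 = 0.087 / sqrt(3) = 0.050229473
u_B3 = 0.38 / sqrt(2) = 0.26870058
u_B4 = 0.612 / sqrt(3) = 0.35333836
uc = sqrt(0.5615641^2 + 0.25352219^2 + 0.050229473^2 + 0.26870058^2 + 0.35333836^2) = 0.76105107
U = k * uc = 2 * 0.76105107
U = 1.5221

1.5221


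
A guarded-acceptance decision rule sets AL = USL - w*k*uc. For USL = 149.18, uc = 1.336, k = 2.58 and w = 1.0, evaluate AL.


U = k * uc = 2.58 * 1.336 = 3.44688
guard band g = w * U = 1.0 * 3.44688 = 3.44688
AL = USL - g = 149.18 - 3.44688
AL = 145.7331

145.7331


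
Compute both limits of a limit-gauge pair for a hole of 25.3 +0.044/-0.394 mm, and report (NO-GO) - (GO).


GO = nominal - lower_tol (smallest hole = maximum material condition)
GO = 25.3 - 0.394 = 24.906
NO-GO = nominal + upper_tol (largest hole = least material condition)
NO-GO = 25.3 + 0.044 = 25.344
spread = NO-GO - GO = 25.344 - 24.906 = 0.4380

0.4380


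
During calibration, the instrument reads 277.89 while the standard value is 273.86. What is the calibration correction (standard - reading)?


Correction = standard - reading
= 273.86 - 277.89
= -4.0300

-4.0300


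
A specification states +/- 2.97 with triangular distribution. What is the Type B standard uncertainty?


u_B = half_width / sqrt(6)
u_B = 2.97 / 2.4494897
u_B = 1.2125

1.2125


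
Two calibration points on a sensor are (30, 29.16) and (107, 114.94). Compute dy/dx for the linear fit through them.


slope = (y2 - y1) / (x2 - x1)
= (114.94 - 29.16) / (107 - 30)
= 85.7800 / 77
= 1.1140

1.1140


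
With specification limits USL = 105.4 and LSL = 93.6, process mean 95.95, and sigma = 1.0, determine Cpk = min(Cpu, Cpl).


Cpu = (USL - mean) / (3*sigma) = (105.4 - 95.95) / (3*1.0) = 3.1500
Cpl = (mean - LSL) / (3*sigma) = (95.95 - 93.6) / (3*1.0) = 0.7833
Cpk = min(Cpu, Cpl) = 0.7833

0.7833


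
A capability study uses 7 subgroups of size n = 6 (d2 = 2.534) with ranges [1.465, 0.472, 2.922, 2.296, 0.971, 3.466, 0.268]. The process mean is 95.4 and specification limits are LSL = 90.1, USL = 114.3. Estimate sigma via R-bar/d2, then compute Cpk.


R_bar = (1.465 + 0.472 + 2.922 + 2.296 + 0.971 + 3.466 + 0.268) / 7 = 1.6942857
sigma = R_bar / d2 = 1.6942857 / 2.534 = 0.66862103
Cp = (USL - LSL)/(6*sigma) = (114.3 - 90.1)/(6*0.66862103) = 6.0323
Cpu = (114.3 - 95.4)/(3*0.66862103) = 9.4224
Cpl = (95.4 - 90.1)/(3*0.66862103) = 2.6423
Cpk = min(Cpu, Cpl) = 2.6423

2.6423


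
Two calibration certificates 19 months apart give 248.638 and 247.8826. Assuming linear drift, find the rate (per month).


rate = (v2 - v1) / months
= (247.8826 - 248.638) / 19
= -0.7554 / 19
= -0.0398

-0.0398


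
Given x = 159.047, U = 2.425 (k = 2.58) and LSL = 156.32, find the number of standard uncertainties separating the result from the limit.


u = U / k = 2.425 / 2.58 = 0.93992248
margin = |LSL - x| = |156.32 - 159.047| = 2.727
z = margin / u = 2.727 / 0.93992248
z = 2.9013

2.9013


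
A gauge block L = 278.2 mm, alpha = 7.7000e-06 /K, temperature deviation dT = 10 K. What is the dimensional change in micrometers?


dL = L * alpha * dT
= 278.2 * 7.7000e-06 * 10
= 0.0214214 mm
dL_um = 0.0214214 * 1000 = 21.4214 um

21.4214


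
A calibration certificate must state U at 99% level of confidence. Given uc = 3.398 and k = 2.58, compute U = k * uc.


U = k * uc
U = 2.58 * 3.398
U = 8.7668

8.7668


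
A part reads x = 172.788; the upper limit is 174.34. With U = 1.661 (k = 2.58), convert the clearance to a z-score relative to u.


u = U / k = 1.661 / 2.58 = 0.64379845
margin = |USL - x| = |174.34 - 172.788| = 1.552
z = margin / u = 1.552 / 0.64379845
z = 2.4107

2.4107


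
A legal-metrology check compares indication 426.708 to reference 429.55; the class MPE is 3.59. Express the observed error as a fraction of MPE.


e = indication - reference = 426.708 - 429.55 = -2.8420
|e| = 2.8420
ratio = |e| / MPE = 2.8420 / 3.59
ratio = 0.7916

0.7916


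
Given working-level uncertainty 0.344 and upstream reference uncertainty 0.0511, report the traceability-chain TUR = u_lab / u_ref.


TUR = u_lab / u_ref
= 0.344 / 0.0511
= 6.7319

6.7319


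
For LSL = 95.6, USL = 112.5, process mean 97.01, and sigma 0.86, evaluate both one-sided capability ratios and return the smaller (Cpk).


Cpu = (USL - mean) / (3*sigma) = (112.5 - 97.01) / (3*0.86) = 6.0039
Cpl = (mean - LSL) / (3*sigma) = (97.01 - 95.6) / (3*0.86) = 0.5465
Cpk = min(Cpu, Cpl) = 0.5465

0.5465


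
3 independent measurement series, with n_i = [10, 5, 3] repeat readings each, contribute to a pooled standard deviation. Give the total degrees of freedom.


nu = sum_i (n_i - 1)
nu = ((10 - 1) + (5 - 1) + (3 - 1))
nu = 9 + 4 + 2
nu = 15

15


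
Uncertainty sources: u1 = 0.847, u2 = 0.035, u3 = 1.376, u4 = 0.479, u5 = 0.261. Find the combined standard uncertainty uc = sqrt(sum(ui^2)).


uc = sqrt(0.847^2 + 0.035^2 + 1.376^2 + 0.479^2 + 0.261^2)
uc = sqrt(2.909572)
uc = 1.7057

1.7057


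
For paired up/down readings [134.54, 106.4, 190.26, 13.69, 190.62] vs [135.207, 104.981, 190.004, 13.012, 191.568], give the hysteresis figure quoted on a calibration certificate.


|134.54 - 135.207| = 0.6670
|106.4 - 104.981| = 1.4190
|190.26 - 190.004| = 0.2560
|13.69 - 13.012| = 0.6780
|190.62 - 191.568| = 0.9480
hysteresis = max(diffs) = 1.4190

1.4190


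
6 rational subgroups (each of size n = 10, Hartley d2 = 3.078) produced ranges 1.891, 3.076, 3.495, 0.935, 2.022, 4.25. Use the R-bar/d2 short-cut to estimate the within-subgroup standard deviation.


R_bar = (1.891 + 3.076 + 3.495 + 0.935 + 2.022 + 4.25) / 6
R_bar = 15.669 / 6 = 2.6115
sigma_hat = R_bar / d2 = 2.6115 / 3.078 = 0.8484

0.8484


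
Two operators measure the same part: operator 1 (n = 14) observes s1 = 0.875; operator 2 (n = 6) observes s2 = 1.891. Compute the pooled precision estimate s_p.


s_p = sqrt(((n1-1)*s1^2 + (n2-1)*s2^2) / (n1+n2-2))
numerator = (14-1)*0.875^2 + (6-1)*1.891^2 = 9.953125 + 17.879405 = 27.83253
denominator = 14 + 6 - 2 = 18
s_p^2 = 27.83253 / 18 = 1.5462517
s_p = sqrt(1.5462517) = 1.2435

1.2435


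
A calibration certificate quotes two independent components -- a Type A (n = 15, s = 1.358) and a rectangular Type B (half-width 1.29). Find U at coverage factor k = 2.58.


u_A = s / sqrt(n) = 1.358 / sqrt(15) = 0.35063409
u_B = half_width / sqrt(3) = 1.29 / sqrt(3) = 0.74478185
uc = sqrt(u_A^2 + u_B^2) = sqrt(0.35063409^2 + 0.74478185^2) = 0.82319151
U = k * uc = 2.58 * 0.82319151
U = 2.1238

2.1238


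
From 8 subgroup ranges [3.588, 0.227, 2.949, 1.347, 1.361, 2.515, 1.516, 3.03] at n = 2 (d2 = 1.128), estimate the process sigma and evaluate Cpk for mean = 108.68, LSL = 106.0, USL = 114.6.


R_bar = (3.588 + 0.227 + 2.949 + 1.347 + 1.361 + 2.515 + 1.516 + 3.03) / 8 = 2.066625
sigma = R_bar / d2 = 2.066625 / 1.128 = 1.8321144
Cp = (USL - LSL)/(6*sigma) = (114.6 - 106.0)/(6*1.8321144) = 0.7823
Cpu = (114.6 - 108.68)/(3*1.8321144) = 1.0771
Cpl = (108.68 - 106.0)/(3*1.8321144) = 0.4876
Cpk = min(Cpu, Cpl) = 0.4876

0.4876


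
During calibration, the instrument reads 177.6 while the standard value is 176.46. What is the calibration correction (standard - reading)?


Correction = standard - reading
= 176.46 - 177.6
= -1.1400

-1.1400


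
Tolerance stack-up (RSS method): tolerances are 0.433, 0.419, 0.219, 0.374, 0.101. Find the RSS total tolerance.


RSS = sqrt(0.433^2 + 0.419^2 + 0.219^2 + 0.374^2 + 0.101^2)
= sqrt(0.561088)
= 0.7491

0.7491


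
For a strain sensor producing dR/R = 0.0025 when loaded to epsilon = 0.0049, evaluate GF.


GF = (dR/R) / epsilon
= 0.0025 / 0.0049
= 0.5102

0.5102


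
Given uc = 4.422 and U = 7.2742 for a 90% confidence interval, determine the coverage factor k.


k = U / uc
k = 7.2742 / 4.422
k = 1.645

1.645


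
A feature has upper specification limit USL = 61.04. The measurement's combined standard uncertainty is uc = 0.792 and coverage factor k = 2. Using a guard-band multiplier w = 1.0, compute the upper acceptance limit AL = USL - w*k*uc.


U = k * uc = 2 * 0.792 = 1.584
guard band g = w * U = 1.0 * 1.584 = 1.584
AL = USL - g = 61.04 - 1.584
AL = 59.4560

59.4560


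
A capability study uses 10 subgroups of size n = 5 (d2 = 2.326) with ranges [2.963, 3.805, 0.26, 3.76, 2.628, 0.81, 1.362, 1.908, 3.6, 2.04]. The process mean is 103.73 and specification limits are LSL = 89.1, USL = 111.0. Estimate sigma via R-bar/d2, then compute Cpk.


R_bar = (2.963 + 3.805 + 0.26 + 3.76 + 2.628 + 0.81 + 1.362 + 1.908 + 3.6 + 2.04) / 10 = 2.3136
sigma = R_bar / d2 = 2.3136 / 2.326 = 0.99466896
Cp = (USL - LSL)/(6*sigma) = (111.0 - 89.1)/(6*0.99466896) = 3.6696
Cpu = (111.0 - 103.73)/(3*0.99466896) = 2.4363
Cpl = (103.73 - 89.1)/(3*0.99466896) = 4.9028
Cpk = min(Cpu, Cpl) = 2.4363

2.4363


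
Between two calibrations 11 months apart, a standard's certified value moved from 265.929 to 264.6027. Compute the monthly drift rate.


rate = (v2 - v1) / months
= (264.6027 - 265.929) / 11
= -1.3263 / 11
= -0.1206

-0.1206


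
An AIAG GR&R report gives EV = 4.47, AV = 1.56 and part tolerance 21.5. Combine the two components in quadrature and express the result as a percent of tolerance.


GRR = sqrt(EV^2 + AV^2) = sqrt(4.47^2 + 1.56^2) = 4.7343954
%GRR = GRR / tol * 100 = 4.7343954 / 21.5 * 100
%GRR = 22.0204

22.0204


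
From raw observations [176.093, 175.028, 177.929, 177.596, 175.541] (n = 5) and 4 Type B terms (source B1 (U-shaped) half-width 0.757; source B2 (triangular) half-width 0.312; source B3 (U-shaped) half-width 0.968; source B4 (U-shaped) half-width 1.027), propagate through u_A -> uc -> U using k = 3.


mean = (176.093 + 175.028 + 177.929 + 177.596 + 175.541) / 5 = 176.4374
s = sqrt(sum((x - mean)^2)/(n-1)) = 1.2723774
u_A = s / sqrt(n) = 1.2723774 / sqrt(5) = 0.56902447
u_B1 = 0.757 / sqrt(2) = 0.53527983
u_B2 = 0.312 / sqrt(6) = 0.12737347
u_B3 = 0.968 / sqrt(2) = 0.68447936
u_B4 = 1.027 / sqrt(2) = 0.72619866
uc = sqrt(0.56902447^2 + 0.53527983^2 + 0.12737347^2 + 0.68447936^2 + 0.72619866^2) = 1.2737401
U = k * uc = 3 * 1.2737401
U = 3.8212

3.8212


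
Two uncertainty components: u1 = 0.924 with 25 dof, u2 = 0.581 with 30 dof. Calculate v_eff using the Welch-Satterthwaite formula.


uc = sqrt(u1^2 + u2^2) = sqrt(0.924^2 + 0.581^2) = 1.0914839
v_eff = uc^4 / (u1^4/v1 + u2^4/v2)
= 1.0914839^4 / (0.924^4/25 + 0.581^4/30)
= 1.4192841 / 0.032955586
v_eff = 43.0666

43.0666


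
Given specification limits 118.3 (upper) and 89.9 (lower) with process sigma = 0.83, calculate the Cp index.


Cp = (USL - LSL) / (6 * sigma)
= (118.3 - 89.9) / (6 * 0.83)
= 28.4000 / 4.9800
= 5.7028

5.7028


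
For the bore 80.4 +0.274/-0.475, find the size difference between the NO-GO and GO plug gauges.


GO = nominal - lower_tol (smallest hole = maximum material condition)
GO = 80.4 - 0.475 = 79.925
NO-GO = nominal + upper_tol (largest hole = least material condition)
NO-GO = 80.4 + 0.274 = 80.674
spread = NO-GO - GO = 80.674 - 79.925 = 0.7490

0.7490


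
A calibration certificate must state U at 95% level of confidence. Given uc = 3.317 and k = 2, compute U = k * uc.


U = k * uc
U = 2 * 3.317
U = 6.6340

6.6340


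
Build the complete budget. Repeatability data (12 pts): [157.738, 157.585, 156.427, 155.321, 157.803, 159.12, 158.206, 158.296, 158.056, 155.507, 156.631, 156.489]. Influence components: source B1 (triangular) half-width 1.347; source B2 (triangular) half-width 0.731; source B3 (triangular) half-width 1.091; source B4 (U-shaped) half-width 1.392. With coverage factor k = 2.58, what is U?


mean = (157.738 + 157.585 + 156.427 + 155.321 + 157.803 + 159.12 + 158.206 + 158.296 + 158.056 + 155.507 + 156.631 + 156.489) / 12 = 157.2649167
s = sqrt(sum((x - mean)^2)/(n-1)) = 1.1757704
u_A = s / sqrt(n) = 1.1757704 / sqrt(12) = 0.33941568
u_B1 = 1.347 / sqrt(6) = 0.54991045
u_B2 = 0.731 / sqrt(6) = 0.2984295
u_B3 = 1.091 / sqrt(6) = 0.44539888
u_B4 = 1.392 / sqrt(2) = 0.98429264
uc = sqrt(0.33941568^2 + 0.54991045^2 + 0.2984295^2 + 0.44539888^2 + 0.98429264^2) = 1.2937839
U = k * uc = 2.58 * 1.2937839
U = 3.3380

3.3380


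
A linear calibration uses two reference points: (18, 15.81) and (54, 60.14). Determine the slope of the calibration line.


slope = (y2 - y1) / (x2 - x1)
= (60.14 - 15.81) / (54 - 18)
= 44.3300 / 36
= 1.2314

1.2314


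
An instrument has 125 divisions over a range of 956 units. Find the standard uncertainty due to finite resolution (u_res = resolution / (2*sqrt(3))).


resolution = range / divisions
resolution = 956 / 125 = 7.648
u_res = resolution / (2*sqrt(3))
u_res = 7.648 / 3.4641016
u_res = 2.2078

2.2078


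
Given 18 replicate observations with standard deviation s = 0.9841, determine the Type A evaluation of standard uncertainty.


u_A = s / sqrt(n)
u_A = 0.9841 / sqrt(18)
u_A = 0.9841 / 4.2426407
u_A = 0.2320

0.2320


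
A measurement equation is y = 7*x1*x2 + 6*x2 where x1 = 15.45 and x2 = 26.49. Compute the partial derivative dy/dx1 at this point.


y = 7*x1*x2 + 6*x2
dy/dx1 = 7*x2
Evaluate at x2 = 26.49: c1 = 7 * 26.49
c1 = 185.4300

185.4300


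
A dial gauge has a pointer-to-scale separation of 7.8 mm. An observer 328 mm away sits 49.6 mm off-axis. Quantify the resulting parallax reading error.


error = h * offset / d
= 7.8 * 49.6 / 328
= 1.1795

1.1795


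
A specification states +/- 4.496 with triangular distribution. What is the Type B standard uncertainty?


u_B = half_width / sqrt(6)
u_B = 4.496 / 2.4494897
u_B = 1.8355

1.8355


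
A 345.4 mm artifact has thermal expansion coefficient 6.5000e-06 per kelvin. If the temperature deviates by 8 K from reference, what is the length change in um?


dL = L * alpha * dT
= 345.4 * 6.5000e-06 * 8
= 0.0179608 mm
dL_um = 0.0179608 * 1000 = 17.9608 um

17.9608


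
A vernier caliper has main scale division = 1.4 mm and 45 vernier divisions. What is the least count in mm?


LC = MSD / n_div
= 1.4 / 45
= 0.0311

0.0311


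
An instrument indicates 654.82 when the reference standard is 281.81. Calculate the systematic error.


Systematic error = measured - true
= 654.82 - 281.81
= 373.0100

373.0100


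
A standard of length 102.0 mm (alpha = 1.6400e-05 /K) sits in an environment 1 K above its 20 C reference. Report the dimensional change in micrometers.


dL = L * alpha * dT
= 102.0 * 1.6400e-05 * 1
= 0.0016728 mm
dL_um = 0.0016728 * 1000 = 1.6728 um

1.6728


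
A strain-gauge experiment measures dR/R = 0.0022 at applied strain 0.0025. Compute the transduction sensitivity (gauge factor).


GF = (dR/R) / epsilon
= 0.0022 / 0.0025
= 0.8800

0.8800


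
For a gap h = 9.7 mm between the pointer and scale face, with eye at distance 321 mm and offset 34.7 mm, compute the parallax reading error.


error = h * offset / d
= 9.7 * 34.7 / 321
= 1.0486

1.0486


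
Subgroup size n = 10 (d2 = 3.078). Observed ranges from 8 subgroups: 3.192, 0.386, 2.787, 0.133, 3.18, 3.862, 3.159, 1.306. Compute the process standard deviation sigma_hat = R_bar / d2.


R_bar = (3.192 + 0.386 + 2.787 + 0.133 + 3.18 + 3.862 + 3.159 + 1.306) / 8
R_bar = 18.005 / 8 = 2.250625
sigma_hat = R_bar / d2 = 2.250625 / 3.078 = 0.7312

0.7312


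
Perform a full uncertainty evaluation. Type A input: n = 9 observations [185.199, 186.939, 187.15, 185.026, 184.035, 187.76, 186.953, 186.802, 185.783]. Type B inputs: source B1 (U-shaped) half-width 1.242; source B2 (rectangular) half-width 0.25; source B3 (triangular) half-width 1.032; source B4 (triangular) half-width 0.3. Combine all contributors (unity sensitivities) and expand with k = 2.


mean = (185.199 + 186.939 + 187.15 + 185.026 + 184.035 + 187.76 + 186.953 + 186.802 + 185.783) / 9 = 186.183
s = sqrt(sum((x - mean)^2)/(n-1)) = 1.2273154
u_A = s / sqrt(n) = 1.2273154 / sqrt(9) = 0.40910513
u_B1 = 1.242 / sqrt(2) = 0.87822662
u_B2 = 0.25 / sqrt(3) = 0.14433757
u_B3 = 1.032 / sqrt(6) = 0.42131224
u_B4 = 0.3 / sqrt(6) = 0.12247449
uc = sqrt(0.40910513^2 + 0.87822662^2 + 0.14433757^2 + 0.42131224^2 + 0.12247449^2) = 1.0733063
U = k * uc = 2 * 1.0733063
U = 2.1466

2.1466


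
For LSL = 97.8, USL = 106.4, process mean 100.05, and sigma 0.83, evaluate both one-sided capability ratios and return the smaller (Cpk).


Cpu = (USL - mean) / (3*sigma) = (106.4 - 100.05) / (3*0.83) = 2.5502
Cpl = (mean - LSL) / (3*sigma) = (100.05 - 97.8) / (3*0.83) = 0.9036
Cpk = min(Cpu, Cpl) = 0.9036

0.9036


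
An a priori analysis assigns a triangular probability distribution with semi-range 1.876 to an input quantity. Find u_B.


u_B = half_width / sqrt(6)
u_B = 1.876 / 2.4494897
u_B = 0.7659

0.7659


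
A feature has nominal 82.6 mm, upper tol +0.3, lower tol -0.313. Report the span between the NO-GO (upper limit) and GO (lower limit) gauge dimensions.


GO = nominal - lower_tol (smallest hole = maximum material condition)
GO = 82.6 - 0.313 = 82.287
NO-GO = nominal + upper_tol (largest hole = least material condition)
NO-GO = 82.6 + 0.3 = 82.9
spread = NO-GO - GO = 82.9 - 82.287 = 0.6130

0.6130


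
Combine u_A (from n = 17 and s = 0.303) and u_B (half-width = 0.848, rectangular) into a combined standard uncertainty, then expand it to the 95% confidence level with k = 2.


u_A = s / sqrt(n) = 0.303 / sqrt(17) = 0.073488294
u_B = half_width / sqrt(3) = 0.848 / sqrt(3) = 0.48959303
uc = sqrt(u_A^2 + u_B^2) = sqrt(0.073488294^2 + 0.48959303^2) = 0.49507763
U = k * uc = 2 * 0.49507763
U = 0.9902

0.9902


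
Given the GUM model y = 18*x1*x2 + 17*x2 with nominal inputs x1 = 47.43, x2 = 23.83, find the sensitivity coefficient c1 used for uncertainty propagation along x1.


y = 18*x1*x2 + 17*x2
dy/dx1 = 18*x2
Evaluate at x2 = 23.83: c1 = 18 * 23.83
c1 = 428.9400

428.9400


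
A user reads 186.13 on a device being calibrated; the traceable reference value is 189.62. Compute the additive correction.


Correction = standard - reading
= 189.62 - 186.13
= 3.4900

3.4900


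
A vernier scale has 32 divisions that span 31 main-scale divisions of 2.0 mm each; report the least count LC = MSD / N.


LC = MSD / n_div
= 2.0 / 32
= 0.0625

0.0625


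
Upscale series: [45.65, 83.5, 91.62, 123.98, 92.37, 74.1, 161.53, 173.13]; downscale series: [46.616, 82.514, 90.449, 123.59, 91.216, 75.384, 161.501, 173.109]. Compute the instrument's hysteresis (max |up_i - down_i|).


|45.65 - 46.616| = 0.9660
|83.5 - 82.514| = 0.9860
|91.62 - 90.449| = 1.1710
|123.98 - 123.59| = 0.3900
|92.37 - 91.216| = 1.1540
|74.1 - 75.384| = 1.2840
|161.53 - 161.501| = 0.0290
|173.13 - 173.109| = 0.0210
hysteresis = max(diffs) = 1.2840

1.2840


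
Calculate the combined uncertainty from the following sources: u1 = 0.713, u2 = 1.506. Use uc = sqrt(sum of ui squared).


uc = sqrt(0.713^2 + 1.506^2)
uc = sqrt(2.776405)
uc = 1.6663

1.6663


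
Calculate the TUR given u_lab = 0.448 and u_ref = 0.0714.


TUR = u_lab / u_ref
= 0.448 / 0.0714
= 6.2745

6.2745


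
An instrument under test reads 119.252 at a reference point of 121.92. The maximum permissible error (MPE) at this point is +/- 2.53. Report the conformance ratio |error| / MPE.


e = indication - reference = 119.252 - 121.92 = -2.6680
|e| = 2.6680
ratio = |e| / MPE = 2.6680 / 2.53
ratio = 1.0545

1.0545


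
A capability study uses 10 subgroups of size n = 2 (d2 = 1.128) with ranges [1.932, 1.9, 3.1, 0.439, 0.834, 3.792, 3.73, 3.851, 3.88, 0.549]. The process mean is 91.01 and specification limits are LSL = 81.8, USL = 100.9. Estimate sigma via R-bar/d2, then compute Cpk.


R_bar = (1.932 + 1.9 + 3.1 + 0.439 + 0.834 + 3.792 + 3.73 + 3.851 + 3.88 + 0.549) / 10 = 2.4007
sigma = R_bar / d2 = 2.4007 / 1.128 = 2.1282801
Cp = (USL - LSL)/(6*sigma) = (100.9 - 81.8)/(6*2.1282801) = 1.4957
Cpu = (100.9 - 91.01)/(3*2.1282801) = 1.5490
Cpl = (91.01 - 81.8)/(3*2.1282801) = 1.4425
Cpk = min(Cpu, Cpl) = 1.4425

1.4425


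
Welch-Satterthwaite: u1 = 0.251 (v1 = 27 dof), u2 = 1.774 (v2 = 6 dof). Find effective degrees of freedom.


uc = sqrt(u1^2 + u2^2) = sqrt(0.251^2 + 1.774^2) = 1.7916688
v_eff = uc^4 / (u1^4/v1 + u2^4/v2)
= 1.7916688^4 / (0.251^4/27 + 1.774^4/6)
= 10.304595 / 1.6508282
v_eff = 6.2421

6.2421


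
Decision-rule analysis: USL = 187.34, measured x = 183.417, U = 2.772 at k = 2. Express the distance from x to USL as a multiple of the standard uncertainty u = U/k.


u = U / k = 2.772 / 2 = 1.386
margin = |USL - x| = |187.34 - 183.417| = 3.923
z = margin / u = 3.923 / 1.386
z = 2.8304

2.8304


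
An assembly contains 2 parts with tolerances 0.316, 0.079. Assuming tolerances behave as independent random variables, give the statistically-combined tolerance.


RSS = sqrt(0.316^2 + 0.079^2)
= sqrt(0.106097)
= 0.3257

0.3257


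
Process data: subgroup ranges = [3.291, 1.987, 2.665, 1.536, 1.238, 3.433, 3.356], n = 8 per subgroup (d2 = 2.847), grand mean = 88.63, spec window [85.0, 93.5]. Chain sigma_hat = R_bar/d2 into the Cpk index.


R_bar = (3.291 + 1.987 + 2.665 + 1.536 + 1.238 + 3.433 + 3.356) / 7 = 2.5008571
sigma = R_bar / d2 = 2.5008571 / 2.847 = 0.87841837
Cp = (USL - LSL)/(6*sigma) = (93.5 - 85.0)/(6*0.87841837) = 1.6127
Cpu = (93.5 - 88.63)/(3*0.87841837) = 1.8480
Cpl = (88.63 - 85.0)/(3*0.87841837) = 1.3775
Cpk = min(Cpu, Cpl) = 1.3775

1.3775


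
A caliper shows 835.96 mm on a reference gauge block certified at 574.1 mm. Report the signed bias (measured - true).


Systematic error = measured - true
= 835.96 - 574.1
= 261.8600

261.8600


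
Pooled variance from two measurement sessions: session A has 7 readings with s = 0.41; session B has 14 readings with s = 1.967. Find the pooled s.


s_p = sqrt(((n1-1)*s1^2 + (n2-1)*s2^2) / (n1+n2-2))
numerator = (7-1)*0.41^2 + (14-1)*1.967^2 = 1.0086 + 50.298157 = 51.306757
denominator = 7 + 14 - 2 = 19
s_p^2 = 51.306757 / 19 = 2.7003556
s_p = sqrt(2.7003556) = 1.6433

1.6433


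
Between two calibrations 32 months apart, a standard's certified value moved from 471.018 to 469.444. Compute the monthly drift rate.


rate = (v2 - v1) / months
= (469.444 - 471.018) / 32
= -1.5740 / 32
= -0.0492

-0.0492


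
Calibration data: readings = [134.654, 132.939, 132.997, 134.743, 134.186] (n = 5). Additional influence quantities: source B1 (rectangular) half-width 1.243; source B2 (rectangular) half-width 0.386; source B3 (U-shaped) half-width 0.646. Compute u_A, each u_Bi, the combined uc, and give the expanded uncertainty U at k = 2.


mean = (134.654 + 132.939 + 132.997 + 134.743 + 134.186) / 5 = 133.9038
s = sqrt(sum((x - mean)^2)/(n-1)) = 0.88031511
u_A = s / sqrt(n) = 0.88031511 / sqrt(5) = 0.39368889
u_B1 = 1.243 / sqrt(3) = 0.71764638
u_B2 = 0.386 / sqrt(3) = 0.2228572
u_B3 = 0.646 / sqrt(2) = 0.45679098
uc = sqrt(0.39368889^2 + 0.71764638^2 + 0.2228572^2 + 0.45679098^2) = 0.96349914
U = k * uc = 2 * 0.96349914
U = 1.9270

1.9270


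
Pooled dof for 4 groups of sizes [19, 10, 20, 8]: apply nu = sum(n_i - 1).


nu = sum_i (n_i - 1)
nu = ((19 - 1) + (10 - 1) + (20 - 1) + (8 - 1))
nu = 18 + 9 + 19 + 7
nu = 53

53


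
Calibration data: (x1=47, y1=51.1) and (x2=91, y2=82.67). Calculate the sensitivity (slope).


slope = (y2 - y1) / (x2 - x1)
= (82.67 - 51.1) / (91 - 47)
= 31.5700 / 44
= 0.7175

0.7175


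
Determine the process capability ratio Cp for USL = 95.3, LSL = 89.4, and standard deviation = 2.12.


Cp = (USL - LSL) / (6 * sigma)
= (95.3 - 89.4) / (6 * 2.12)
= 5.9000 / 12.7200
= 0.4638

0.4638


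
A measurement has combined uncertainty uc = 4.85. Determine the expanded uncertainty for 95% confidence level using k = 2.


U = k * uc
U = 2 * 4.85
U = 9.7000

9.7000


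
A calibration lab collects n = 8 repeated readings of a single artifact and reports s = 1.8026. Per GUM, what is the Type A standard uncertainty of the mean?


u_A = s / sqrt(n)
u_A = 1.8026 / sqrt(8)
u_A = 1.8026 / 2.8284271
u_A = 0.6373

0.6373


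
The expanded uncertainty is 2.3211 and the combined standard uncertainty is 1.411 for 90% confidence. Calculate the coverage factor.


k = U / uc
k = 2.3211 / 1.411
k = 1.645

1.645


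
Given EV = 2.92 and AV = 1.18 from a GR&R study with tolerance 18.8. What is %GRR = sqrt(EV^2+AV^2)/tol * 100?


GRR = sqrt(EV^2 + AV^2) = sqrt(2.92^2 + 1.18^2) = 3.1494126
%GRR = GRR / tol * 100 = 3.1494126 / 18.8 * 100
%GRR = 16.7522

16.7522


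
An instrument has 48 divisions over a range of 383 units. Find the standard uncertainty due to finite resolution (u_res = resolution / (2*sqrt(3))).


resolution = range / divisions
resolution = 383 / 48 = 7.9791667
u_res = resolution / (2*sqrt(3))
u_res = 7.9791667 / 3.4641016
u_res = 2.3034

2.3034


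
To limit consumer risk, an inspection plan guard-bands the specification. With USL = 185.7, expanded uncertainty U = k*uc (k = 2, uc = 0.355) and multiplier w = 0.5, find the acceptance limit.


U = k * uc = 2 * 0.355 = 0.71
guard band g = w * U = 0.5 * 0.71 = 0.355
AL = USL - g = 185.7 - 0.355
AL = 185.3450

185.3450


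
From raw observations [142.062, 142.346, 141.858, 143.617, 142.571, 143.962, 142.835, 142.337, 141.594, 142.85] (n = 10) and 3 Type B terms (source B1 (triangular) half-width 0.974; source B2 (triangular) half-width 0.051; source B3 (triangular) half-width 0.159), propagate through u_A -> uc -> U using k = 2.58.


mean = (142.062 + 142.346 + 141.858 + 143.617 + 142.571 + 143.962 + 142.835 + 142.337 + 141.594 + 142.85) / 10 = 142.6032
s = sqrt(sum((x - mean)^2)/(n-1)) = 0.74487326
u_A = s / sqrt(n) = 0.74487326 / sqrt(10) = 0.23554961
u_B1 = 0.974 / sqrt(6) = 0.39763383
u_B2 = 0.051 / sqrt(6) = 0.020820663
u_B3 = 0.159 / sqrt(6) = 0.064911478
uc = sqrt(0.23554961^2 + 0.39763383^2 + 0.020820663^2 + 0.064911478^2) = 0.46716515
U = k * uc = 2.58 * 0.46716515
U = 1.2053

1.2053


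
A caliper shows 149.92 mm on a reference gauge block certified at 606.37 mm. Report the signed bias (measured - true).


Systematic error = measured - true
= 149.92 - 606.37
= -456.4500

-456.4500


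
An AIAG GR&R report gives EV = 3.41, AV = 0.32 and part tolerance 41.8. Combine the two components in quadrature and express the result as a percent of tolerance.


GRR = sqrt(EV^2 + AV^2) = sqrt(3.41^2 + 0.32^2) = 3.4249818
%GRR = GRR / tol * 100 = 3.4249818 / 41.8 * 100
%GRR = 8.1937

8.1937


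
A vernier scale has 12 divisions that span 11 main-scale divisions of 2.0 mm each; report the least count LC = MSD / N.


LC = MSD / n_div
= 2.0 / 12
= 0.1667

0.1667


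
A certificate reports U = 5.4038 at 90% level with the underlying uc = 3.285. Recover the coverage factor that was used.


k = U / uc
k = 5.4038 / 3.285
k = 1.645

1.645


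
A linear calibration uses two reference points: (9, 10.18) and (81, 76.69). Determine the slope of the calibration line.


slope = (y2 - y1) / (x2 - x1)
= (76.69 - 10.18) / (81 - 9)
= 66.5100 / 72
= 0.9237

0.9237


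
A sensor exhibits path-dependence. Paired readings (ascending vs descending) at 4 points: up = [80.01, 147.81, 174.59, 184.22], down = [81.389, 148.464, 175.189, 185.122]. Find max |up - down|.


|80.01 - 81.389| = 1.3790
|147.81 - 148.464| = 0.6540
|174.59 - 175.189| = 0.5990
|184.22 - 185.122| = 0.9020
hysteresis = max(diffs) = 1.3790

1.3790


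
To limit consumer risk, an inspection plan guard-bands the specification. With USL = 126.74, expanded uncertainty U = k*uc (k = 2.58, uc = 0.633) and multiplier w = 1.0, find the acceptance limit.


U = k * uc = 2.58 * 0.633 = 1.63314
guard band g = w * U = 1.0 * 1.63314 = 1.63314
AL = USL - g = 126.74 - 1.63314
AL = 125.1069

125.1069


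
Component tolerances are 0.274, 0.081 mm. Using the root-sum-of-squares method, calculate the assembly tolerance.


RSS = sqrt(0.274^2 + 0.081^2)
= sqrt(0.081637)
= 0.2857

0.2857


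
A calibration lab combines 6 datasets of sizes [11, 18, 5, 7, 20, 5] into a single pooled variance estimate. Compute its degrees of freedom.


nu = sum_i (n_i - 1)
nu = ((11 - 1) + (18 - 1) + (5 - 1) + (7 - 1) + (20 - 1) + (5 - 1))
nu = 10 + 17 + 4 + 6 + 19 + 4
nu = 60

60
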